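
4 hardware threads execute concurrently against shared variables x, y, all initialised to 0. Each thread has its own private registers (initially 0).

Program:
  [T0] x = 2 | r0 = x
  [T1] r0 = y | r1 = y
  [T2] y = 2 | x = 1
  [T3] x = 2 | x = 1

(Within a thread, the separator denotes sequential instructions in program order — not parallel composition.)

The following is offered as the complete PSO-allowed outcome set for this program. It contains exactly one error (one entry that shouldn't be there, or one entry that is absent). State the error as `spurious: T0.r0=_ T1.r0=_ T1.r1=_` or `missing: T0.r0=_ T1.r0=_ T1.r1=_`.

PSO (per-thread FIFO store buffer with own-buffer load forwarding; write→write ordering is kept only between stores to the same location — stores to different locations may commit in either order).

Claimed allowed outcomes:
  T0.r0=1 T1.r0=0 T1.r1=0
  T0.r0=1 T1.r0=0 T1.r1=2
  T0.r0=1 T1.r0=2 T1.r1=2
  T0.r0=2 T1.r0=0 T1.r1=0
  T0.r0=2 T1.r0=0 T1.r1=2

outcome vector order: (T0.r0,T1.r0,T1.r1)
[PSO] allowed = {100 102 122 200 202 222}
PSO∖claimed = {222}

missing: T0.r0=2 T1.r0=2 T1.r1=2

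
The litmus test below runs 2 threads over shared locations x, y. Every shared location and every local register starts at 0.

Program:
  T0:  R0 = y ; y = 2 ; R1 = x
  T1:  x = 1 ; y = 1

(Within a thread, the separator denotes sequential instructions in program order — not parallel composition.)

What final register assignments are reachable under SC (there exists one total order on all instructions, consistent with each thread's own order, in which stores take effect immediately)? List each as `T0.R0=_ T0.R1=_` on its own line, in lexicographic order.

T0.R0=0 T0.R1=0
T0.R0=0 T0.R1=1
T0.R0=1 T0.R1=1

outcome vector order: (T0.R0,T0.R1)
|SC outcomes| = 3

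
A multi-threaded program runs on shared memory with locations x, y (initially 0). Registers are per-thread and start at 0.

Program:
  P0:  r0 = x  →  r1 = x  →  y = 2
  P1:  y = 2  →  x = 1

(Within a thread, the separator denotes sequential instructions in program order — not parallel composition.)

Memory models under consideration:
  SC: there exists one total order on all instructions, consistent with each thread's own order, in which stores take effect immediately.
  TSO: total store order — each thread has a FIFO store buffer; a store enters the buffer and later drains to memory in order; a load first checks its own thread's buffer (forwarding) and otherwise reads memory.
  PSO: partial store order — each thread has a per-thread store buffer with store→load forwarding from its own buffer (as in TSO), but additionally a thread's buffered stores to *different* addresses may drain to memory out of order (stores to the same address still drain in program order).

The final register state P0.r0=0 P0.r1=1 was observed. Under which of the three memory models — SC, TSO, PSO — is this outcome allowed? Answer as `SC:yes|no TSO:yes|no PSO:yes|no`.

SC:yes TSO:yes PSO:yes

outcome vector order: (P0.r0,P0.r1)
[SC] allowed = {0/0; 0/1; 1/1}
[TSO] allowed = {0/0; 0/1; 1/1}
[PSO] allowed = {0/0; 0/1; 1/1}
target 0/1 ∈ {SC,TSO,PSO}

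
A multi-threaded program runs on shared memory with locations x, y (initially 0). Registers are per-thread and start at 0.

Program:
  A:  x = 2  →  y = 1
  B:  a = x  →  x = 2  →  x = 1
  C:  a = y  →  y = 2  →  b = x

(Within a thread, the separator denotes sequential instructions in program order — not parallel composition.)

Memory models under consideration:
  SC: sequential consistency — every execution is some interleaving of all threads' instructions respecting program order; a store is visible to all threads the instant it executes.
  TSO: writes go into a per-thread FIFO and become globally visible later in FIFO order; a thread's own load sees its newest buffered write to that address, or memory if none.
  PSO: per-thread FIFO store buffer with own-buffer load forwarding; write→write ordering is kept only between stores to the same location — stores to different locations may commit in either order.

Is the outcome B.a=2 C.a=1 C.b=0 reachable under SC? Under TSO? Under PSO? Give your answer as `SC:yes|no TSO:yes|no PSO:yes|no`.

SC:no TSO:no PSO:yes

outcome vector order: (B.a,C.a,C.b)
SC (10): 000, 001, 002, 011, 012, 200, 201, 202, 211, 212
TSO (10): 000, 001, 002, 011, 012, 200, 201, 202, 211, 212
PSO (12): 000, 001, 002, 010, 011, 012, 200, 201, 202, 210, 211, 212
target 210 ∈ {PSO}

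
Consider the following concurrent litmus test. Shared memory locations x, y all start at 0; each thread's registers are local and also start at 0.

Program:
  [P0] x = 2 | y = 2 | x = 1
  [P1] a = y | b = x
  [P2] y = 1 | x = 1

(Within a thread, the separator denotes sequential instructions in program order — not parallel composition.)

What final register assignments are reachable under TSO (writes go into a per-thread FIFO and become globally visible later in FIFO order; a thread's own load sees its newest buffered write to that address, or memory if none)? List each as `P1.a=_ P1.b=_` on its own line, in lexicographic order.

P1.a=0 P1.b=0
P1.a=0 P1.b=1
P1.a=0 P1.b=2
P1.a=1 P1.b=0
P1.a=1 P1.b=1
P1.a=1 P1.b=2
P1.a=2 P1.b=1
P1.a=2 P1.b=2

outcome vector order: (P1.a,P1.b)
|TSO outcomes| = 8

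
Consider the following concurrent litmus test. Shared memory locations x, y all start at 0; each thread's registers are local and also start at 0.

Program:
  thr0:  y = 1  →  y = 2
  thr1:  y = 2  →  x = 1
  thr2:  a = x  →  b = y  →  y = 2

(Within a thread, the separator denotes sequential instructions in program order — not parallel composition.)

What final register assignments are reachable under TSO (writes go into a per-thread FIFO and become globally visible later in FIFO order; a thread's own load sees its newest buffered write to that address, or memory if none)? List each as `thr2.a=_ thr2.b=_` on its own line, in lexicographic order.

thr2.a=0 thr2.b=0
thr2.a=0 thr2.b=1
thr2.a=0 thr2.b=2
thr2.a=1 thr2.b=1
thr2.a=1 thr2.b=2

outcome vector order: (thr2.a,thr2.b)
|TSO outcomes| = 5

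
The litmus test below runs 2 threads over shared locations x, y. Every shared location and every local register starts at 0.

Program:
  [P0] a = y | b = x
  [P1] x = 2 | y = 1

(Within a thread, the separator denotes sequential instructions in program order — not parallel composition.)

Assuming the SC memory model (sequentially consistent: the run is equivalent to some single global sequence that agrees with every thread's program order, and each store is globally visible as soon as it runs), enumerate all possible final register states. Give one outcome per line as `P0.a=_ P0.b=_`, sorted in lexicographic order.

P0.a=0 P0.b=0
P0.a=0 P0.b=2
P0.a=1 P0.b=2

outcome vector order: (P0.a,P0.b)
|SC outcomes| = 3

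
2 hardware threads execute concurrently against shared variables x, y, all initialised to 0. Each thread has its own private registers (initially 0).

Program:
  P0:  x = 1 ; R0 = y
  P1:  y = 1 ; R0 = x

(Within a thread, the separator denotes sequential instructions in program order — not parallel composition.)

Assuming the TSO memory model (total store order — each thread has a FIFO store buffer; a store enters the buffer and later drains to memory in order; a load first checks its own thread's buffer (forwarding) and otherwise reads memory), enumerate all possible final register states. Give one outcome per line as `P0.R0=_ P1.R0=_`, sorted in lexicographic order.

outcome vector order: (P0.R0,P1.R0)
|TSO outcomes| = 4

P0.R0=0 P1.R0=0
P0.R0=0 P1.R0=1
P0.R0=1 P1.R0=0
P0.R0=1 P1.R0=1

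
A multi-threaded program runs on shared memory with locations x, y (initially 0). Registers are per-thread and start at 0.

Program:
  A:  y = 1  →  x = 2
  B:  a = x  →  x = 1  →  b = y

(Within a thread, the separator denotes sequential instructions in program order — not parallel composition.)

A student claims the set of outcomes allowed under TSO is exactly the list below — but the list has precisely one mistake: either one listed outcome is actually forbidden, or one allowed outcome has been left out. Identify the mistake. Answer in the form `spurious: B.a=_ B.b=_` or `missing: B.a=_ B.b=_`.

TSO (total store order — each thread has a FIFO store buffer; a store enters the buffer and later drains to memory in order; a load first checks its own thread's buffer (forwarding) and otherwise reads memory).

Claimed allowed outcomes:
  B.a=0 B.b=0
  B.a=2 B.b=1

missing: B.a=0 B.b=1

outcome vector order: (B.a,B.b)
TSO (3): 0/0 0/1 2/1
TSO∖claimed = {0/1}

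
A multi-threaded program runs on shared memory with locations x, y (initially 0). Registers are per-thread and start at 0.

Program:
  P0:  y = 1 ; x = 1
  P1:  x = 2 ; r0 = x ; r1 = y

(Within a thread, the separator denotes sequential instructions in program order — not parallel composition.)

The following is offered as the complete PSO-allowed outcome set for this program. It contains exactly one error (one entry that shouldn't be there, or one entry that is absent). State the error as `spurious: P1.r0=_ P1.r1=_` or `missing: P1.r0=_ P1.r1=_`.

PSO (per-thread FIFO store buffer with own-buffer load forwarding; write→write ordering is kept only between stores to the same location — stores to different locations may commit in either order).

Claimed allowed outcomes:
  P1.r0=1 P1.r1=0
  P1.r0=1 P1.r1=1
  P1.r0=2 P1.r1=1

outcome vector order: (P1.r0,P1.r1)
PSO (4): 1/0 1/1 2/0 2/1
PSO∖claimed = {2/0}

missing: P1.r0=2 P1.r1=0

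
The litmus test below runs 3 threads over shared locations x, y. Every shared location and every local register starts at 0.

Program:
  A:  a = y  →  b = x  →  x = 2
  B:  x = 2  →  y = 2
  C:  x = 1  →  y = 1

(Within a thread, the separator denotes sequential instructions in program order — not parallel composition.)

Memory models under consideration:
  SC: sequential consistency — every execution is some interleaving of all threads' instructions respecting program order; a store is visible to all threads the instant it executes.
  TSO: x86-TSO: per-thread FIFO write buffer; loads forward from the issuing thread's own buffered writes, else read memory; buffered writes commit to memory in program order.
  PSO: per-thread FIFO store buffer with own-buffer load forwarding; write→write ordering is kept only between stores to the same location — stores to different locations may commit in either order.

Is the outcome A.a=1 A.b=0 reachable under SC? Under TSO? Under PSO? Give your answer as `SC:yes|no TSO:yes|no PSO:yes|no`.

outcome vector order: (A.a,A.b)
SC (7): 0/0; 0/1; 0/2; 1/1; 1/2; 2/1; 2/2
TSO (7): 0/0; 0/1; 0/2; 1/1; 1/2; 2/1; 2/2
PSO (9): 0/0; 0/1; 0/2; 1/0; 1/1; 1/2; 2/0; 2/1; 2/2
target 1/0 ∈ {PSO}

SC:no TSO:no PSO:yes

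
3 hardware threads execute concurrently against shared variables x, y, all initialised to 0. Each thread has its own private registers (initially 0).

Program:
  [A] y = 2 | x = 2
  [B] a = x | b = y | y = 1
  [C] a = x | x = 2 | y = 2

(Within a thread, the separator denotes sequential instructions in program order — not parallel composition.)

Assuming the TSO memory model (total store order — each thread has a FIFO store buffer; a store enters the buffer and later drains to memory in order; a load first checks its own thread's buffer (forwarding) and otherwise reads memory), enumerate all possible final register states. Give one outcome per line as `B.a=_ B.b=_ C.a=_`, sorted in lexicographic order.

B.a=0 B.b=0 C.a=0
B.a=0 B.b=0 C.a=2
B.a=0 B.b=2 C.a=0
B.a=0 B.b=2 C.a=2
B.a=2 B.b=0 C.a=0
B.a=2 B.b=2 C.a=0
B.a=2 B.b=2 C.a=2

outcome vector order: (B.a,B.b,C.a)
|TSO outcomes| = 7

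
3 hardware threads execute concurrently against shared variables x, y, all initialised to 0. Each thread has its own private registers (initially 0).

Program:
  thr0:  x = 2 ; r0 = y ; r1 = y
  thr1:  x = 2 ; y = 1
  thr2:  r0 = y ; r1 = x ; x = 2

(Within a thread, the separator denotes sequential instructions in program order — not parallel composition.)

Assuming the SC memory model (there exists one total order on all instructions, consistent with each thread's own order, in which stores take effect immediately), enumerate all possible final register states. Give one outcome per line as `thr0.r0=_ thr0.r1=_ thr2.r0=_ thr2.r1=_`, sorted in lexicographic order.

thr0.r0=0 thr0.r1=0 thr2.r0=0 thr2.r1=0
thr0.r0=0 thr0.r1=0 thr2.r0=0 thr2.r1=2
thr0.r0=0 thr0.r1=0 thr2.r0=1 thr2.r1=2
thr0.r0=0 thr0.r1=1 thr2.r0=0 thr2.r1=0
thr0.r0=0 thr0.r1=1 thr2.r0=0 thr2.r1=2
thr0.r0=0 thr0.r1=1 thr2.r0=1 thr2.r1=2
thr0.r0=1 thr0.r1=1 thr2.r0=0 thr2.r1=0
thr0.r0=1 thr0.r1=1 thr2.r0=0 thr2.r1=2
thr0.r0=1 thr0.r1=1 thr2.r0=1 thr2.r1=2

outcome vector order: (thr0.r0,thr0.r1,thr2.r0,thr2.r1)
|SC outcomes| = 9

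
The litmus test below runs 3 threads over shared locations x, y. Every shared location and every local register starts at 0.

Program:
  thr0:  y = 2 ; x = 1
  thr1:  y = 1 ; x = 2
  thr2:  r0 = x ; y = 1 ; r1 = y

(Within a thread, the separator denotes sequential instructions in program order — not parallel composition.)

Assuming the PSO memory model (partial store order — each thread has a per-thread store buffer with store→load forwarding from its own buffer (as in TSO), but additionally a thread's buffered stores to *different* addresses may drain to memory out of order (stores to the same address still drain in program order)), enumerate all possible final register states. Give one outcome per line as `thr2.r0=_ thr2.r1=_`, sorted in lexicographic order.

thr2.r0=0 thr2.r1=1
thr2.r0=0 thr2.r1=2
thr2.r0=1 thr2.r1=1
thr2.r0=1 thr2.r1=2
thr2.r0=2 thr2.r1=1
thr2.r0=2 thr2.r1=2

outcome vector order: (thr2.r0,thr2.r1)
|PSO outcomes| = 6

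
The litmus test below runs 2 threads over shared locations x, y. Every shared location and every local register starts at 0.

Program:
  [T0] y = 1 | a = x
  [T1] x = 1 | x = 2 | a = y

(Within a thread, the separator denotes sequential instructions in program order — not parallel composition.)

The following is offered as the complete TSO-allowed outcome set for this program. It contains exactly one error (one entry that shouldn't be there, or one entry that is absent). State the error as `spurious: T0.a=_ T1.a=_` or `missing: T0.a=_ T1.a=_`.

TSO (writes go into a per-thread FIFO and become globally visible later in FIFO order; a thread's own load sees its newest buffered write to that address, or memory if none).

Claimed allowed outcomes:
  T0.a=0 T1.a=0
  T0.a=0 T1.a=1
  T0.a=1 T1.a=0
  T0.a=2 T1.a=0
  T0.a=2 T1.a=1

missing: T0.a=1 T1.a=1

outcome vector order: (T0.a,T1.a)
[TSO] allowed = {<0 0>, <0 1>, <1 0>, <1 1>, <2 0>, <2 1>}
TSO∖claimed = {<1 1>}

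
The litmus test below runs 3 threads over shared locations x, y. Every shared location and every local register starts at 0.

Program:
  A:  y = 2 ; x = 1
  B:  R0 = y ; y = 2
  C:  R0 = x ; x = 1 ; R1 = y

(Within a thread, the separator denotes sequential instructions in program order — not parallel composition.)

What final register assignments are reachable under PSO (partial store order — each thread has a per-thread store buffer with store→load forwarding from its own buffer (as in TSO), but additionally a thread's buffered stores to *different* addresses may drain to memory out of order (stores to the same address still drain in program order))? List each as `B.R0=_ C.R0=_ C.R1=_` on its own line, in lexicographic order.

B.R0=0 C.R0=0 C.R1=0
B.R0=0 C.R0=0 C.R1=2
B.R0=0 C.R0=1 C.R1=0
B.R0=0 C.R0=1 C.R1=2
B.R0=2 C.R0=0 C.R1=0
B.R0=2 C.R0=0 C.R1=2
B.R0=2 C.R0=1 C.R1=0
B.R0=2 C.R0=1 C.R1=2

outcome vector order: (B.R0,C.R0,C.R1)
|PSO outcomes| = 8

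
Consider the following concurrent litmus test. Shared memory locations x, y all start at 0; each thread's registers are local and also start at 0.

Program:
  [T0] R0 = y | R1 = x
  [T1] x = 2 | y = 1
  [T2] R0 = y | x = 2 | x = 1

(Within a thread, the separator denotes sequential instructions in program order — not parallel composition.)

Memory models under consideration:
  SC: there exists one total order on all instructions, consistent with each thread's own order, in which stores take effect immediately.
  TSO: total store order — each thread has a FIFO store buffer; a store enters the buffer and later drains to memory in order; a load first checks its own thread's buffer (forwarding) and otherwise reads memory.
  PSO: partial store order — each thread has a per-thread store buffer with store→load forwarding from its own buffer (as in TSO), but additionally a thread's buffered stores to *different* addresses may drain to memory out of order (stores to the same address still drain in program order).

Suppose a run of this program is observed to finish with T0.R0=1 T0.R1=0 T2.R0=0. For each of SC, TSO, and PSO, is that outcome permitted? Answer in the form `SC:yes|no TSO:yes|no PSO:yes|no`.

outcome vector order: (T0.R0,T0.R1,T2.R0)
under SC → 000 001 010 011 020 021 110 111 120 121
under TSO → 000 001 010 011 020 021 110 111 120 121
under PSO → 000 001 010 011 020 021 100 101 110 111 120 121
target 100 ∈ {PSO}

SC:no TSO:no PSO:yes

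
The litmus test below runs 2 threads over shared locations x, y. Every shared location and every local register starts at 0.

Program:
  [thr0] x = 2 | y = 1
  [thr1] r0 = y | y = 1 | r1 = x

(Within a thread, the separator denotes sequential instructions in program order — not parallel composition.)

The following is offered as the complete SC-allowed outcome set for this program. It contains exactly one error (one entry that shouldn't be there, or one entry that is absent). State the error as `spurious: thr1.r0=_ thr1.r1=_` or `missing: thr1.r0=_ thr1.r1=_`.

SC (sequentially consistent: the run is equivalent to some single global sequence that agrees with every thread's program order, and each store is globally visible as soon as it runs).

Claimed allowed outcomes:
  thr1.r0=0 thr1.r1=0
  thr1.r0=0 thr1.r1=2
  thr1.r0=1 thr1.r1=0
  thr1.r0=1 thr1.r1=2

outcome vector order: (thr1.r0,thr1.r1)
[SC] allowed = {00 02 12}
claimed∖SC = {10}

spurious: thr1.r0=1 thr1.r1=0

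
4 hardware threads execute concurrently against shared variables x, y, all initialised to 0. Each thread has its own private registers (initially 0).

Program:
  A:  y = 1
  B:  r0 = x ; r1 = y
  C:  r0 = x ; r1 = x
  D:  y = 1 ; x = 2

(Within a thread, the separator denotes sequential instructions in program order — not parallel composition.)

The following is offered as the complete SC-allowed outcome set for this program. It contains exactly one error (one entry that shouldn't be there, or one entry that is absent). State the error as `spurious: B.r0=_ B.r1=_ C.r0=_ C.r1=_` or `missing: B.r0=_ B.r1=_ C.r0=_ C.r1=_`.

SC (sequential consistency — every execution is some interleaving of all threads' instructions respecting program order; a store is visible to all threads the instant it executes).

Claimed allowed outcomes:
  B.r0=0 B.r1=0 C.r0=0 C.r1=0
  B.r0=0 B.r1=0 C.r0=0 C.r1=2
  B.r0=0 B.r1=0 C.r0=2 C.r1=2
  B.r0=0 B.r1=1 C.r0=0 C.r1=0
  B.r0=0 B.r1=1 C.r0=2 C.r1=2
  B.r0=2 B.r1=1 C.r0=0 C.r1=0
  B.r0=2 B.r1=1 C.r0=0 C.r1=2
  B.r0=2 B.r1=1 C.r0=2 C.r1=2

missing: B.r0=0 B.r1=1 C.r0=0 C.r1=2

outcome vector order: (B.r0,B.r1,C.r0,C.r1)
under SC → <0 0 0 0>, <0 0 0 2>, <0 0 2 2>, <0 1 0 0>, <0 1 0 2>, <0 1 2 2>, <2 1 0 0>, <2 1 0 2>, <2 1 2 2>
SC∖claimed = {<0 1 0 2>}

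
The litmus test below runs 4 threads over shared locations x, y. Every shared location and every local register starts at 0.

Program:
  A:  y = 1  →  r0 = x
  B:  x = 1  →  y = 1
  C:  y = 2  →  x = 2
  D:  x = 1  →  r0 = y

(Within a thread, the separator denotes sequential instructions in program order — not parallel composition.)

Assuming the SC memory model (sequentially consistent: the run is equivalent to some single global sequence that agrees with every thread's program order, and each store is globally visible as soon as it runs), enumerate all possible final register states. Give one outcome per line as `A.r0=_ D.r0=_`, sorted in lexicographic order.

A.r0=0 D.r0=1
A.r0=0 D.r0=2
A.r0=1 D.r0=0
A.r0=1 D.r0=1
A.r0=1 D.r0=2
A.r0=2 D.r0=0
A.r0=2 D.r0=1
A.r0=2 D.r0=2

outcome vector order: (A.r0,D.r0)
|SC outcomes| = 8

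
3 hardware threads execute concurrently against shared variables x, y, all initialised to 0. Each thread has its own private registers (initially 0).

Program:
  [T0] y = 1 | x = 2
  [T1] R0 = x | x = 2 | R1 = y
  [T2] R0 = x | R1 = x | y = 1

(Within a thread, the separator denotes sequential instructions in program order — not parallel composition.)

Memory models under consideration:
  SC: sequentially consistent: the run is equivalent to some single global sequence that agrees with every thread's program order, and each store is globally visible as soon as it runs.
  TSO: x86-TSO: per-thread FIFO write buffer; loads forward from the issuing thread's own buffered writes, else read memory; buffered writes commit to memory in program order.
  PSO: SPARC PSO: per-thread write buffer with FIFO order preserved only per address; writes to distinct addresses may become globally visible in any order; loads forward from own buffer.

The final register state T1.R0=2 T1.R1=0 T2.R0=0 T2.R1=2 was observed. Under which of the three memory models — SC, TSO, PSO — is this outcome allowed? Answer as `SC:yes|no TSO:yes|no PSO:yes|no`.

outcome vector order: (T1.R0,T1.R1,T2.R0,T2.R1)
SC: 9 outcomes — {0000 0002 0022 0100 0102 0122 2100 2102 2122}
TSO: 9 outcomes — {0000 0002 0022 0100 0102 0122 2100 2102 2122}
PSO: 12 outcomes — {0000 0002 0022 0100 0102 0122 2000 2002 2022 2100 2102 2122}
target 2002 ∈ {PSO}

SC:no TSO:no PSO:yes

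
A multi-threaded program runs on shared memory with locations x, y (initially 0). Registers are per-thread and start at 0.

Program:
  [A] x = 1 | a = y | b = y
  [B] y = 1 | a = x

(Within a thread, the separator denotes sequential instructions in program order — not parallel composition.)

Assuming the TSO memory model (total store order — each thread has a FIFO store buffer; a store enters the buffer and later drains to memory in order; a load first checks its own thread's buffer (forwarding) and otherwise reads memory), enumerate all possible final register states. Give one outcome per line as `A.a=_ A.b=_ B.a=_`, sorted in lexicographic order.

A.a=0 A.b=0 B.a=0
A.a=0 A.b=0 B.a=1
A.a=0 A.b=1 B.a=0
A.a=0 A.b=1 B.a=1
A.a=1 A.b=1 B.a=0
A.a=1 A.b=1 B.a=1

outcome vector order: (A.a,A.b,B.a)
|TSO outcomes| = 6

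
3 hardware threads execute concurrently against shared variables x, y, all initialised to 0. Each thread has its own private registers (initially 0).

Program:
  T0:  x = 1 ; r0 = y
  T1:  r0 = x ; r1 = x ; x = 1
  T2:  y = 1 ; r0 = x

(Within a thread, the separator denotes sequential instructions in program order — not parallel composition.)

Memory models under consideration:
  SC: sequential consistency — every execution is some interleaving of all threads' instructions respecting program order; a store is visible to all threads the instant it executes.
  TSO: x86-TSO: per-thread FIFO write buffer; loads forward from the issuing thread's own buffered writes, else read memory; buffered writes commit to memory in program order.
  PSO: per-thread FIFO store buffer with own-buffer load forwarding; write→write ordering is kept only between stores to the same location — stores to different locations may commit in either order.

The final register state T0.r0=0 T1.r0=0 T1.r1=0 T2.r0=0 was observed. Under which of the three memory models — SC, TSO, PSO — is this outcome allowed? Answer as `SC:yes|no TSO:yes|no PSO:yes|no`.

outcome vector order: (T0.r0,T1.r0,T1.r1,T2.r0)
under SC → <0 0 0 1> <0 0 1 1> <0 1 1 1> <1 0 0 0> <1 0 0 1> <1 0 1 0> <1 0 1 1> <1 1 1 0> <1 1 1 1>
under TSO → <0 0 0 0> <0 0 0 1> <0 0 1 0> <0 0 1 1> <0 1 1 0> <0 1 1 1> <1 0 0 0> <1 0 0 1> <1 0 1 0> <1 0 1 1> <1 1 1 0> <1 1 1 1>
under PSO → <0 0 0 0> <0 0 0 1> <0 0 1 0> <0 0 1 1> <0 1 1 0> <0 1 1 1> <1 0 0 0> <1 0 0 1> <1 0 1 0> <1 0 1 1> <1 1 1 0> <1 1 1 1>
target <0 0 0 0> ∈ {TSO,PSO}

SC:no TSO:yes PSO:yes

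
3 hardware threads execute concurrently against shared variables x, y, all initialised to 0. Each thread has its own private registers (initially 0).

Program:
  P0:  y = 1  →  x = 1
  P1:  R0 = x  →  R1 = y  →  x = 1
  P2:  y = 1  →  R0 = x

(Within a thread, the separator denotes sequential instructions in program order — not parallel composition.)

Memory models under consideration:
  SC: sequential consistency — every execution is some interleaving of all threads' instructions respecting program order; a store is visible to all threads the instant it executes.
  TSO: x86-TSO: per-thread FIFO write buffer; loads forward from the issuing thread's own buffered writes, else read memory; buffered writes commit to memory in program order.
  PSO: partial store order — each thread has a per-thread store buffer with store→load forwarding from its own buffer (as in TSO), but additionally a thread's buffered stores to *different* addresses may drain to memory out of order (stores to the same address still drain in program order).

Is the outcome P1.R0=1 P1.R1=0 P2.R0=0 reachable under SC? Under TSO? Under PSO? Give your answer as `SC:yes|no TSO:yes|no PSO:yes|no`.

SC:no TSO:no PSO:yes

outcome vector order: (P1.R0,P1.R1,P2.R0)
under SC → <0 0 0> <0 0 1> <0 1 0> <0 1 1> <1 1 0> <1 1 1>
under TSO → <0 0 0> <0 0 1> <0 1 0> <0 1 1> <1 1 0> <1 1 1>
under PSO → <0 0 0> <0 0 1> <0 1 0> <0 1 1> <1 0 0> <1 0 1> <1 1 0> <1 1 1>
target <1 0 0> ∈ {PSO}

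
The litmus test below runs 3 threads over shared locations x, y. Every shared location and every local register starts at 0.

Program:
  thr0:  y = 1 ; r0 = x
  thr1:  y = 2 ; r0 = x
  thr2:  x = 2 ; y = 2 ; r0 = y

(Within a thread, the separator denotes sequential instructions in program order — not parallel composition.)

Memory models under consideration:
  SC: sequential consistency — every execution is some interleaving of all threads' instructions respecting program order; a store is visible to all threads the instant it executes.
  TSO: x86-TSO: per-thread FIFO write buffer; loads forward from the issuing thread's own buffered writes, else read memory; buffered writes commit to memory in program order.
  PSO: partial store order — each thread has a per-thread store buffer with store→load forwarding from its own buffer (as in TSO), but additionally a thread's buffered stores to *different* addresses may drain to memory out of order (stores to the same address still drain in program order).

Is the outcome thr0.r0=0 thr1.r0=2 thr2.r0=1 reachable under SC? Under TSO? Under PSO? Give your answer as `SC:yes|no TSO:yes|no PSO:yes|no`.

outcome vector order: (thr0.r0,thr1.r0,thr2.r0)
SC: 6 outcomes — {<0 0 2> <0 2 2> <2 0 1> <2 0 2> <2 2 1> <2 2 2>}
TSO: 8 outcomes — {<0 0 1> <0 0 2> <0 2 1> <0 2 2> <2 0 1> <2 0 2> <2 2 1> <2 2 2>}
PSO: 8 outcomes — {<0 0 1> <0 0 2> <0 2 1> <0 2 2> <2 0 1> <2 0 2> <2 2 1> <2 2 2>}
target <0 2 1> ∈ {TSO,PSO}

SC:no TSO:yes PSO:yes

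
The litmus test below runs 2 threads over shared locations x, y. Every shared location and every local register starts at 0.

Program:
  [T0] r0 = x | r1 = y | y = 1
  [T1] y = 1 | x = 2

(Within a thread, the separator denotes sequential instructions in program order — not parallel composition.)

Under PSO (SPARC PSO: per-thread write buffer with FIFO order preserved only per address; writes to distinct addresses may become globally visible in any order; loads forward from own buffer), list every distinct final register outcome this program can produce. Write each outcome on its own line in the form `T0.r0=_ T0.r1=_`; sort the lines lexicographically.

outcome vector order: (T0.r0,T0.r1)
|PSO outcomes| = 4

T0.r0=0 T0.r1=0
T0.r0=0 T0.r1=1
T0.r0=2 T0.r1=0
T0.r0=2 T0.r1=1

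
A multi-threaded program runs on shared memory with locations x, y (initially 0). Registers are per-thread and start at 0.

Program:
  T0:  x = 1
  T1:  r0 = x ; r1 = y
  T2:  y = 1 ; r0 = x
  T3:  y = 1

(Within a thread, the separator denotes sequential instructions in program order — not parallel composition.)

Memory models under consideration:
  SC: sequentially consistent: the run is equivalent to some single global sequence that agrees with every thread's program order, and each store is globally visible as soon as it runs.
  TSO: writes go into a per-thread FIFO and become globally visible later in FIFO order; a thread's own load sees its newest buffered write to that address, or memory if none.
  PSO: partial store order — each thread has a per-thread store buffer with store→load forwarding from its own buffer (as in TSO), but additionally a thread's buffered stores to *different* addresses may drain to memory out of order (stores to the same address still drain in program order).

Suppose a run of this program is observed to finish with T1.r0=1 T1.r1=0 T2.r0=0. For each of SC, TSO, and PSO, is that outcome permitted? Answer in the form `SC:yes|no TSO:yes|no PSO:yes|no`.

SC:no TSO:yes PSO:yes

outcome vector order: (T1.r0,T1.r1,T2.r0)
SC (7): 000 001 010 011 101 110 111
TSO (8): 000 001 010 011 100 101 110 111
PSO (8): 000 001 010 011 100 101 110 111
target 100 ∈ {TSO,PSO}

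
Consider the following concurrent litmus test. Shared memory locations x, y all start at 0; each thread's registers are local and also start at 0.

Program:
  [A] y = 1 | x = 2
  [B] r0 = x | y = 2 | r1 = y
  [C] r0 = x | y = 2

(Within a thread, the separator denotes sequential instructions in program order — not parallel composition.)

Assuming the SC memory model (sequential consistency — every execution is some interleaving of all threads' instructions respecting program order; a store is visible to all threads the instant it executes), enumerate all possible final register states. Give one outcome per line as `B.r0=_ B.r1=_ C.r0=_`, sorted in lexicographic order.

B.r0=0 B.r1=1 C.r0=0
B.r0=0 B.r1=1 C.r0=2
B.r0=0 B.r1=2 C.r0=0
B.r0=0 B.r1=2 C.r0=2
B.r0=2 B.r1=2 C.r0=0
B.r0=2 B.r1=2 C.r0=2

outcome vector order: (B.r0,B.r1,C.r0)
|SC outcomes| = 6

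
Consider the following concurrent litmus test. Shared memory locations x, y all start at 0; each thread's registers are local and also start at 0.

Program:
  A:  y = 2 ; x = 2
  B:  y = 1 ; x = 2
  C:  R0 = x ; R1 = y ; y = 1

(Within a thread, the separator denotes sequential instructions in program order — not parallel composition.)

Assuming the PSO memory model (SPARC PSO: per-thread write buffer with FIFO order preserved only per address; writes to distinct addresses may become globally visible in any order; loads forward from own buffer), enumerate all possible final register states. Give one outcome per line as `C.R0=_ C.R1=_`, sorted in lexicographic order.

outcome vector order: (C.R0,C.R1)
|PSO outcomes| = 6

C.R0=0 C.R1=0
C.R0=0 C.R1=1
C.R0=0 C.R1=2
C.R0=2 C.R1=0
C.R0=2 C.R1=1
C.R0=2 C.R1=2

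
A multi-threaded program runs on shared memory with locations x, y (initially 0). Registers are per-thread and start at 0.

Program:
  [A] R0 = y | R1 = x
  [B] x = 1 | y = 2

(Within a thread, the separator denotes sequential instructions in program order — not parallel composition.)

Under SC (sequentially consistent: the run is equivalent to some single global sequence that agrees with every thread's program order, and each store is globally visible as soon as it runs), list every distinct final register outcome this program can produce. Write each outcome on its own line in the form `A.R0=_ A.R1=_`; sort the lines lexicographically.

A.R0=0 A.R1=0
A.R0=0 A.R1=1
A.R0=2 A.R1=1

outcome vector order: (A.R0,A.R1)
|SC outcomes| = 3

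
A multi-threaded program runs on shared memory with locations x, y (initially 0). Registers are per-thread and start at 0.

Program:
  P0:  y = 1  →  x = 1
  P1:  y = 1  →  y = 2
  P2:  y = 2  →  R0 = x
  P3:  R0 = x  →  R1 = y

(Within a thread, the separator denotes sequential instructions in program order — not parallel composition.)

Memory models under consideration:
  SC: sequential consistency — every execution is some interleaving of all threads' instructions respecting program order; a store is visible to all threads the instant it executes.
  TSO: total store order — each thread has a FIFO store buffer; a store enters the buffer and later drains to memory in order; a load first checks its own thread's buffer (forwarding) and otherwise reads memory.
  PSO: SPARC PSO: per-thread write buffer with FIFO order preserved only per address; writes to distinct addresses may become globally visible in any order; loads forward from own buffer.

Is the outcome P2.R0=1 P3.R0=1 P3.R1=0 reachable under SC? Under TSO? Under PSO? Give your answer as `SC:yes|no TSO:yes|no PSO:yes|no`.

SC:no TSO:no PSO:yes

outcome vector order: (P2.R0,P3.R0,P3.R1)
[SC] allowed = {0/0/0; 0/0/1; 0/0/2; 0/1/1; 0/1/2; 1/0/0; 1/0/1; 1/0/2; 1/1/1; 1/1/2}
[TSO] allowed = {0/0/0; 0/0/1; 0/0/2; 0/1/1; 0/1/2; 1/0/0; 1/0/1; 1/0/2; 1/1/1; 1/1/2}
[PSO] allowed = {0/0/0; 0/0/1; 0/0/2; 0/1/0; 0/1/1; 0/1/2; 1/0/0; 1/0/1; 1/0/2; 1/1/0; 1/1/1; 1/1/2}
target 1/1/0 ∈ {PSO}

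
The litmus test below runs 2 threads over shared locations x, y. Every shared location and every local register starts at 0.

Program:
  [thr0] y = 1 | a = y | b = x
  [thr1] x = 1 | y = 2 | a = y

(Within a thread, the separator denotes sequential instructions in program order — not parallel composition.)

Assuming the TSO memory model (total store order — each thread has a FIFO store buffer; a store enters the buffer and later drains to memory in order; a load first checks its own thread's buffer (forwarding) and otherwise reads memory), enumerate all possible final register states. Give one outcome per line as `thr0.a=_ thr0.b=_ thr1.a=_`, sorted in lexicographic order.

thr0.a=1 thr0.b=0 thr1.a=1
thr0.a=1 thr0.b=0 thr1.a=2
thr0.a=1 thr0.b=1 thr1.a=1
thr0.a=1 thr0.b=1 thr1.a=2
thr0.a=2 thr0.b=1 thr1.a=2

outcome vector order: (thr0.a,thr0.b,thr1.a)
|TSO outcomes| = 5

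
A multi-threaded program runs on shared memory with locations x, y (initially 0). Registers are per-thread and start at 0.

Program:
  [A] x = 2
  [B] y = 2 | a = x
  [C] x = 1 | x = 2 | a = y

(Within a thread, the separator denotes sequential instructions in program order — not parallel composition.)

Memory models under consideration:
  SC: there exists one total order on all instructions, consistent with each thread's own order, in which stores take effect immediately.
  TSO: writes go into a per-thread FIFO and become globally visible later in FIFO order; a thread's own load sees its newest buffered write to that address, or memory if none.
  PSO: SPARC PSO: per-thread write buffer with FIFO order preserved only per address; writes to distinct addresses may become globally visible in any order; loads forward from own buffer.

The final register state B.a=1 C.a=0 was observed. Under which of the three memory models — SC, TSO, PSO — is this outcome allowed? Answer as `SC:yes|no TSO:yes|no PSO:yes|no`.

SC:no TSO:yes PSO:yes

outcome vector order: (B.a,C.a)
SC (4): 0/2 1/2 2/0 2/2
TSO (6): 0/0 0/2 1/0 1/2 2/0 2/2
PSO (6): 0/0 0/2 1/0 1/2 2/0 2/2
target 1/0 ∈ {TSO,PSO}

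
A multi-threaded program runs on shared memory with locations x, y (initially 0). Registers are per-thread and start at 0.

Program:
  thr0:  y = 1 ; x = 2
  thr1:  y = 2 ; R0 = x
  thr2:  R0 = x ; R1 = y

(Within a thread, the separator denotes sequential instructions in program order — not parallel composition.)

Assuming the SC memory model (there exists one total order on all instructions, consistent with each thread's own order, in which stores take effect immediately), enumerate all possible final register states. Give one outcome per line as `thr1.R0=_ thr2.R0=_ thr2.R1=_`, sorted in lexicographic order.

outcome vector order: (thr1.R0,thr2.R0,thr2.R1)
|SC outcomes| = 10

thr1.R0=0 thr2.R0=0 thr2.R1=0
thr1.R0=0 thr2.R0=0 thr2.R1=1
thr1.R0=0 thr2.R0=0 thr2.R1=2
thr1.R0=0 thr2.R0=2 thr2.R1=1
thr1.R0=0 thr2.R0=2 thr2.R1=2
thr1.R0=2 thr2.R0=0 thr2.R1=0
thr1.R0=2 thr2.R0=0 thr2.R1=1
thr1.R0=2 thr2.R0=0 thr2.R1=2
thr1.R0=2 thr2.R0=2 thr2.R1=1
thr1.R0=2 thr2.R0=2 thr2.R1=2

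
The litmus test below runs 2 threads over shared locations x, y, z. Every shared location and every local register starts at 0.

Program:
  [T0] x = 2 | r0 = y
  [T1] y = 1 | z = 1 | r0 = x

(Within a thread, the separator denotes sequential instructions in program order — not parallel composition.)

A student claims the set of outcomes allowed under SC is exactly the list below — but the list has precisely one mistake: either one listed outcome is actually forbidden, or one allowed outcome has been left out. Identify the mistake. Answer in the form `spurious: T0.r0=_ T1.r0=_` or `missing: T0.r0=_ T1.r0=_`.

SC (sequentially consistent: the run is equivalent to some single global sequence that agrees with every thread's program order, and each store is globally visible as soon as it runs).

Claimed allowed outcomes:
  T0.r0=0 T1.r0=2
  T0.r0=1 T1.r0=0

missing: T0.r0=1 T1.r0=2

outcome vector order: (T0.r0,T1.r0)
under SC → 02; 10; 12
SC∖claimed = {12}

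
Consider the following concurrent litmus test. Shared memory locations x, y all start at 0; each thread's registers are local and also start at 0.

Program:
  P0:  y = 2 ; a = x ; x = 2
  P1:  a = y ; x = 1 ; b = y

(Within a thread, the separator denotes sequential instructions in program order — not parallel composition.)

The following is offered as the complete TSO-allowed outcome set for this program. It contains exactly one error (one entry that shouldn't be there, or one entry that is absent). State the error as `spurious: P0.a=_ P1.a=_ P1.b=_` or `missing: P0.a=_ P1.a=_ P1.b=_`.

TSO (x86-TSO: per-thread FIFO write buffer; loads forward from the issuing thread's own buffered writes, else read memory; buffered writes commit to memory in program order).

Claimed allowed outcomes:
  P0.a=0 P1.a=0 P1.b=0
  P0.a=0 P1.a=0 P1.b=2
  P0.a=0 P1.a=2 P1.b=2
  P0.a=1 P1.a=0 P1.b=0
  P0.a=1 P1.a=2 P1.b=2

outcome vector order: (P0.a,P1.a,P1.b)
TSO: 6 outcomes — {0/0/0 0/0/2 0/2/2 1/0/0 1/0/2 1/2/2}
TSO∖claimed = {1/0/2}

missing: P0.a=1 P1.a=0 P1.b=2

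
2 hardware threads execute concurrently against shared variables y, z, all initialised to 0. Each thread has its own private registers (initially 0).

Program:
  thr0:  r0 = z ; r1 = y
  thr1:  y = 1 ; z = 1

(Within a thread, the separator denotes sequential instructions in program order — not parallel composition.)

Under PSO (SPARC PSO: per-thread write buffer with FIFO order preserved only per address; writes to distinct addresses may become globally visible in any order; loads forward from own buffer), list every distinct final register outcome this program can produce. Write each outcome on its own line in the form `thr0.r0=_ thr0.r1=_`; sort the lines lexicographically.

thr0.r0=0 thr0.r1=0
thr0.r0=0 thr0.r1=1
thr0.r0=1 thr0.r1=0
thr0.r0=1 thr0.r1=1

outcome vector order: (thr0.r0,thr0.r1)
|PSO outcomes| = 4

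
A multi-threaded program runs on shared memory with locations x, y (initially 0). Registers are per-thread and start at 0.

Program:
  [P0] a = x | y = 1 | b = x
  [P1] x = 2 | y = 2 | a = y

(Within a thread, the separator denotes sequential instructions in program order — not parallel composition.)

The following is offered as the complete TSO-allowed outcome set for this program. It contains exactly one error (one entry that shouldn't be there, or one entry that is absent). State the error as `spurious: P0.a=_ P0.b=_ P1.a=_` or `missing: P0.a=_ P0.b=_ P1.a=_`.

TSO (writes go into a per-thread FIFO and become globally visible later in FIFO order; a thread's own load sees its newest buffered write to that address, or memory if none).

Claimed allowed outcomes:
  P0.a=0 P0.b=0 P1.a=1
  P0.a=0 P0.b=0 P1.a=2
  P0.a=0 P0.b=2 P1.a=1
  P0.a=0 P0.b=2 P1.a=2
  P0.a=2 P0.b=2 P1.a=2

outcome vector order: (P0.a,P0.b,P1.a)
under TSO → 001, 002, 021, 022, 221, 222
TSO∖claimed = {221}

missing: P0.a=2 P0.b=2 P1.a=1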